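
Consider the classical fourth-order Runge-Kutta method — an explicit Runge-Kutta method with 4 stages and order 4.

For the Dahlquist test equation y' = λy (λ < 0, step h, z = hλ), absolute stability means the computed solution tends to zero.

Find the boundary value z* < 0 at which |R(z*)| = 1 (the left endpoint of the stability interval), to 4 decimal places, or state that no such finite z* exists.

Set f=λy, z=hλ:
  order 4, 4-stage ⇒ R(z)=1+z+z^2/2+z^3/6+z^4/24
  (e.g. R(-1.8)=0.28540, |R|=0.28540)

Need |R(x)|<1, x<0.
x=-1.8: |R|=0.2854
|R(-2.42)|=0.5752 |R(-1.3)|=0.2978 |R(-0.57)|=0.5660
Bisect:
  x_lo=-3.6426 |R|=3.2719  x_hi=-0.2513 |R|=0.7778
  mid=-1.94694 |R|=0.31703 →hi
  mid=-2.79477 |R|=1.01439 →lo
  mid=-2.37086 |R|=0.53501 →hi
  mid=-2.58281 |R|=0.73524 →hi
  mid=-2.68879 |R|=0.86399 →hi
  mid=-2.74178 |R|=0.93636 →hi
  mid=-2.76828 |R|=0.97465 →hi
  mid=-2.78153 |R|=0.99433 →hi
  mid=-2.78815 |R|=1.00431 →lo
  mid=-2.78484 |R|=0.99931 →hi
  ...
  [-2.78546,-2.78525] ⇒ x*=-2.7853
Stable set (-2.7853, 0).

z* = -2.7853.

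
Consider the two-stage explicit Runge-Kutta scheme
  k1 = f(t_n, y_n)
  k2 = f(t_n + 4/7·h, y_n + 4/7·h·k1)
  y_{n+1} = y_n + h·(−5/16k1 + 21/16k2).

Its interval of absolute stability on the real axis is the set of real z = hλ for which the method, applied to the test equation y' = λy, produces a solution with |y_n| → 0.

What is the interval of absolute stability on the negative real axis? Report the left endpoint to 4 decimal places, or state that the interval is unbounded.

Test eqn y'=λy, z=hλ:
  k1=λy_n ⇒ h·k1=z·y_n;  k2=λ(1+4/7z)y_n ⇒ h·k2=z(1+4/7z)y_n
  y_{n+1}/y_n = 1 − 5/16z + 21/16z(1+4/7z) = 1 + z + 3/4z²
  so R(z) = 1 + z + 3/4z².

Solve |R(x)|<1 on ℝ⁻.
x=-1.74: |R|=1.5307
R=1: x+3/4x²=0 ⇒ x=−4/3=-1.3333; min R=1−1/(4·3/4)=0.6667>−1
Confirm numerically:
  x=-1.237: |R|=0.91063 <1
  x=-1.228: |R|=0.90299 <1
  x=-0.884: |R|=0.70209 <1
  x=-0.806: |R|=0.68123 <1
  x=-1.840: |R|=1.69920 >1
  x=-1.595: |R|=1.31302 >1
  x=-1.455: |R|=1.13277 >1
Stable set (-1.3333, 0).

z∈(-1.3333,0).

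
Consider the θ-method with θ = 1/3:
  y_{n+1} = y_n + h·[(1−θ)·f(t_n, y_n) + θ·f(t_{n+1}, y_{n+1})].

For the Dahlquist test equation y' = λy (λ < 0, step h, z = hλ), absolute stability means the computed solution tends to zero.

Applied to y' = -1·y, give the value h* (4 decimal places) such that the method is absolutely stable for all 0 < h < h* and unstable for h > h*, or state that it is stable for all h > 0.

(-6.0000,0); λ=-1 ⇒ h* = (6)/1 = 6.0000.

Test eqn y'=λy, z=hλ:
  y_{n+1} = y_n + z·[2/3·y_n + 1/3·y_{n+1}] ⇒ (1 − 1/3z)y_{n+1} = (1 + 2/3z)y_n
  ⇒ R(z) = (1 + 2/3z)/(1 − 1/3z).

Boundary: |R(x)|=1, x<0.
x=-1.08: |R|=0.2059
R=−1: 1+2/3x = −1+1/3x ⇒ -1/3x=2 ⇒ x=2/(-1/3)=-6.0000
Confirm numerically:
  x=-5.922: |R|=0.99126 <1
  x=-5.799: |R|=0.97716 <1
  x=-4.806: |R|=0.84704 <1
  x=-6.503: |R|=1.05293 >1
  x=-6.483: |R|=1.05093 >1
Interval (-6.0000, 0).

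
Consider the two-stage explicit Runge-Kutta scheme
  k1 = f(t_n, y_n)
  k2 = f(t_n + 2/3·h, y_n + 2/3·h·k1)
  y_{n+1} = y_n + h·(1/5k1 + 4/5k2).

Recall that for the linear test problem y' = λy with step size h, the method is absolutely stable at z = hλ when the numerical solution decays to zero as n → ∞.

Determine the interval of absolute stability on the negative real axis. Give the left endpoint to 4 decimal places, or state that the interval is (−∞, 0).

Test eqn y'=λy, z=hλ:
  k1=λy_n ⇒ h·k1=z·y_n;  k2=λ(1+2/3z)y_n ⇒ h·k2=z(1+2/3z)y_n
  y_{n+1}/y_n = 1 + 1/5z + 4/5z(1+2/3z) = 1 + z + 8/15z²
  R(z) = 1 + z + 8/15z².

Need |R(x)|<1, x<0.
x=-1.07: |R|=0.5406
R=1: x+8/15x²=0 ⇒ x=−15/8=-1.8750; min R=1−1/(4·8/15)=0.5312>−1
Confirm numerically:
  x=-1.823: |R|=0.94944 <1
  x=-1.651: |R|=0.80276 <1
  x=-1.212: |R|=0.57144 <1
  x=-1.052: |R|=0.53824 <1
  x=-2.271: |R|=1.47964 >1
  x=-2.215: |R|=1.40165 >1
  x=-2.098: |R|=1.24952 >1
So |R|<1 on (-1.8750, 0).

z∈(-1.8750,0).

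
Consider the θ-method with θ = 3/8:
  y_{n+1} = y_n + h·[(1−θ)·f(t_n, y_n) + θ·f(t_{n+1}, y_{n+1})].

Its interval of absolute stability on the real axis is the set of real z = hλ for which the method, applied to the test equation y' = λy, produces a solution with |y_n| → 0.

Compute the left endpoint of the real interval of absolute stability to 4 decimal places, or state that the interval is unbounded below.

With y'=λy (z=hλ):
  y_{n+1} = y_n + z·[5/8·y_n + 3/8·y_{n+1}] ⇒ (1 − 3/8z)y_{n+1} = (1 + 5/8z)y_n
  R(z) = (1 + 5/8z)/(1 − 3/8z).

Need |R(x)|<1, x<0.
x=-0.66: |R|=0.4709
R=−1: 1+5/8x = −1+3/8x ⇒ -1/4x=2 ⇒ x=2/(-1/4)=-8.0000
Confirm numerically:
  x=-7.414: |R|=0.96125 <1
  x=-6.324: |R|=0.87572 <1
  x=-5.366: |R|=0.78139 <1
  x=-4.866: |R|=0.72263 <1
  x=-8.535: |R|=1.03184 >1
  x=-8.124: |R|=1.00766 >1
  x=-8.045: |R|=1.00280 >1
So |R|<1 on (-8.0000, 0).

left endpoint -8.0000.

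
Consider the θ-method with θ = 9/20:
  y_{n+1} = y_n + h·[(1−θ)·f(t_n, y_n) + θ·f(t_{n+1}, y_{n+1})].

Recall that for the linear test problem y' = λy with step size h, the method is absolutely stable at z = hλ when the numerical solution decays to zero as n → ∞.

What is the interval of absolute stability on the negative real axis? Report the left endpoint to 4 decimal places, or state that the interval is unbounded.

On y'=λy, z=hλ:
  y_{n+1} = y_n + z·[11/20·y_n + 9/20·y_{n+1}] ⇒ (1 − 9/20z)y_{n+1} = (1 + 11/20z)y_n
  ⇒ R(z) = (1 + 11/20z)/(1 − 9/20z).

Boundary: |R(x)|=1, x<0.
x=-0.53: |R|=0.5721
R=−1: 1+11/20x = −1+9/20x ⇒ -1/10x=2 ⇒ x=2/(-1/10)=-20.0000
Confirm numerically:
  x=-18.979: |R|=0.98930 <1
  x=-16.616: |R|=0.96008 <1
  x=-11.781: |R|=0.86957 <1
  x=-8.348: |R|=0.75504 <1
  x=-20.364: |R|=1.00358 >1
  x=-20.123: |R|=1.00122 >1
Stable set (-20.0000, 0).

z∈(-20.0000,0).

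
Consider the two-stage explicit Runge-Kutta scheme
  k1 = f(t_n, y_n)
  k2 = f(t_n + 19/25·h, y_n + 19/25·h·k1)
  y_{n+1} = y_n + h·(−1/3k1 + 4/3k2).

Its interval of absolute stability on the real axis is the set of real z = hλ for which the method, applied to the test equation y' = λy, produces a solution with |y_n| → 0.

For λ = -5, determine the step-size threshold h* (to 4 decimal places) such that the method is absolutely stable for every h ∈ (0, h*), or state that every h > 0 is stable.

On y'=λy, z=hλ:
  k1=λy_n ⇒ h·k1=z·y_n;  k2=λ(1+19/25z)y_n ⇒ h·k2=z(1+19/25z)y_n
  y_{n+1}/y_n = 1 − 1/3z + 4/3z(1+19/25z) = 1 + z + 76/75z²
  R(z) = 1 + z + 76/75z².

Boundary: |R(x)|=1, x<0.
x=-1.29: |R|=1.3963
R=1: x+76/75x²=0 ⇒ x=−75/76=-0.9868; min R=1−1/(4·76/75)=0.7533>−1
Confirm numerically:
  x=-0.754: |R|=0.82210 <1
  x=-0.705: |R|=0.79865 <1
  x=-0.596: |R|=0.76395 <1
  x=-0.405: |R|=0.76121 <1
  x=-1.501: |R|=1.78204 >1
  x=-1.493: |R|=1.76577 >1
Interval (-0.9868, 0).

(-0.9868,0); λ=-5 ⇒ h* = (75/76)/5 = 0.1974.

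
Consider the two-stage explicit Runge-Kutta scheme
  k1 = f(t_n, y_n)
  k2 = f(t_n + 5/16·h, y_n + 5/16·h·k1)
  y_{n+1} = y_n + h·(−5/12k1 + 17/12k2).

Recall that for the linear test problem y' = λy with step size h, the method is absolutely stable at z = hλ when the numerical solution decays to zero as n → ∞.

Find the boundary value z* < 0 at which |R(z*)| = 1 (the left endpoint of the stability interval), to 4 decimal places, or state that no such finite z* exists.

Set f=λy, z=hλ:
  k1=λy_n ⇒ h·k1=z·y_n;  k2=λ(1+5/16z)y_n ⇒ h·k2=z(1+5/16z)y_n
  y_{n+1}/y_n = 1 − 5/12z + 17/12z(1+5/16z) = 1 + z + 85/192z²
  Hence R(z) = 1 + z + 85/192z².

Boundary: |R(x)|=1, x<0.
x=-0.7: |R|=0.5169
R=1: x+85/192x²=0 ⇒ x=−192/85=-2.2588; min R=1−1/(4·85/192)=0.4353>−1
Confirm numerically:
  x=-1.488: |R|=0.49222 <1
  x=-1.439: |R|=0.47773 <1
  x=-1.293: |R|=0.44714 <1
  x=-2.415: |R|=1.16697 >1
  x=-2.284: |R|=1.02546 >1
Interval (-2.2588, 0).

left endpoint -2.2588.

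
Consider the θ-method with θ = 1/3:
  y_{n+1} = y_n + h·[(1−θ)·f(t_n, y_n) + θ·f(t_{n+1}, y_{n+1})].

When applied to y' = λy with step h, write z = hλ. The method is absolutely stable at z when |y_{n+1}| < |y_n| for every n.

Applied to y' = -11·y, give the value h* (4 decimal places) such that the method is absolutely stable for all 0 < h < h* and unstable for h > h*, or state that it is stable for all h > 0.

(-6.0000,0); λ=-11 ⇒ h* = (6)/11 = 0.5455.

Set f=λy, z=hλ:
  y_{n+1} = y_n + z·[2/3·y_n + 1/3·y_{n+1}] ⇒ (1 − 1/3z)y_{n+1} = (1 + 2/3z)y_n
  Hence R(z) = (1 + 2/3z)/(1 − 1/3z).

Find x<0 with |R(x)|<1.
x=-1.18: |R|=0.1531
R=−1: 1+2/3x = −1+1/3x ⇒ -1/3x=2 ⇒ x=2/(-1/3)=-6.0000
Confirm numerically:
  x=-5.008: |R|=0.87612 <1
  x=-3.514: |R|=0.61836 <1
  x=-2.519: |R|=0.36927 <1
  x=-2.461: |R|=0.35195 <1
  x=-6.526: |R|=1.05522 >1
  x=-6.130: |R|=1.01424 >1
  x=-6.044: |R|=1.00487 >1
Stable set (-6.0000, 0).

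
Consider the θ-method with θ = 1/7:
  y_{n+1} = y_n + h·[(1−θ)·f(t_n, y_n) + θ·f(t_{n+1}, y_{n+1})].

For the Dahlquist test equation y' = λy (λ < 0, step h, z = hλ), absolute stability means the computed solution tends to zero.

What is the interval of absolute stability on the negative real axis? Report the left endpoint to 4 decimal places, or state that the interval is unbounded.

z∈(-2.8000,0).

Set f=λy, z=hλ:
  y_{n+1} = y_n + z·[6/7·y_n + 1/7·y_{n+1}] ⇒ (1 − 1/7z)y_{n+1} = (1 + 6/7z)y_n
  ⇒ R(z) = (1 + 6/7z)/(1 − 1/7z).

Boundary: |R(x)|=1, x<0.
x=-0.33: |R|=0.6849
R=−1: 1+6/7x = −1+1/7x ⇒ -5/7x=2 ⇒ x=2/(-5/7)=-2.8000
Confirm numerically:
  x=-2.720: |R|=0.95885 <1
  x=-2.001: |R|=0.55616 <1
  x=-1.819: |R|=0.44381 <1
  x=-3.073: |R|=1.13551 >1
  x=-2.919: |R|=1.05999 >1
Interval (-2.8000, 0).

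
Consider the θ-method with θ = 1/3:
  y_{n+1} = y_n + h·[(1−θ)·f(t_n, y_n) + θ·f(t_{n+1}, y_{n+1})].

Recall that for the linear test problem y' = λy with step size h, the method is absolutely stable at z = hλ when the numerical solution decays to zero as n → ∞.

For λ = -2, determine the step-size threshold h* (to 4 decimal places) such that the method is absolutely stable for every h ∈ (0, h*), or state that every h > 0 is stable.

(-6.0000,0); λ=-2 ⇒ h* = (6)/2 = 3.0000.

Set f=λy, z=hλ:
  y_{n+1} = y_n + z·[2/3·y_n + 1/3·y_{n+1}] ⇒ (1 − 1/3z)y_{n+1} = (1 + 2/3z)y_n
  R(z) = (1 + 2/3z)/(1 − 1/3z).

Solve |R(x)|<1 on ℝ⁻.
x=-1.15: |R|=0.1687
R=−1: 1+2/3x = −1+1/3x ⇒ -1/3x=2 ⇒ x=2/(-1/3)=-6.0000
Confirm numerically:
  x=-4.871: |R|=0.85656 <1
  x=-3.146: |R|=0.53563 <1
  x=-2.881: |R|=0.46965 <1
  x=-2.688: |R|=0.41772 <1
  x=-6.419: |R|=1.04448 >1
  x=-6.277: |R|=1.02986 >1
So |R|<1 on (-6.0000, 0).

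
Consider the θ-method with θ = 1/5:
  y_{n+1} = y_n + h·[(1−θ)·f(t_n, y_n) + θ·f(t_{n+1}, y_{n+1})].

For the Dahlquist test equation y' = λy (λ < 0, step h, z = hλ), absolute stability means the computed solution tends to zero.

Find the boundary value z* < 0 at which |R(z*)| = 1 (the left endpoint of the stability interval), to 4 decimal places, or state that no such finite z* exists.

On y'=λy, z=hλ:
  y_{n+1} = y_n + z·[4/5·y_n + 1/5·y_{n+1}] ⇒ (1 − 1/5z)y_{n+1} = (1 + 4/5z)y_n
  R(z) = (1 + 4/5z)/(1 − 1/5z).

Solve |R(x)|<1 on ℝ⁻.
x=-0.84: |R|=0.2808
R=−1: 1+4/5x = −1+1/5x ⇒ -3/5x=2 ⇒ x=2/(-3/5)=-3.3333
Confirm numerically:
  x=-2.192: |R|=0.52392 <1
  x=-2.079: |R|=0.46843 <1
  x=-1.834: |R|=0.34182 <1
  x=-1.540: |R|=0.17737 <1
  x=-3.897: |R|=1.19006 >1
  x=-3.818: |R|=1.16489 >1
Stable set (-3.3333, 0).

z* = -3.3333.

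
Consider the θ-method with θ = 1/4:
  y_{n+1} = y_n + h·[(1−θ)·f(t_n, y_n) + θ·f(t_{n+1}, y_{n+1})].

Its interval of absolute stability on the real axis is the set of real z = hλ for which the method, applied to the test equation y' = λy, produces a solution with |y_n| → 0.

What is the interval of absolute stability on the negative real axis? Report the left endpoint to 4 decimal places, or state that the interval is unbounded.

On y'=λy, z=hλ:
  y_{n+1} = y_n + z·[3/4·y_n + 1/4·y_{n+1}] ⇒ (1 − 1/4z)y_{n+1} = (1 + 3/4z)y_n
  Hence R(z) = (1 + 3/4z)/(1 − 1/4z).

Need |R(x)|<1, x<0.
x=-0.9: |R|=0.2653
R=−1: 1+3/4x = −1+1/4x ⇒ -1/2x=2 ⇒ x=2/(-1/2)=-4.0000
Confirm numerically:
  x=-3.937: |R|=0.98412 <1
  x=-2.837: |R|=0.65979 <1
  x=-2.486: |R|=0.53315 <1
  x=-4.581: |R|=1.13542 >1
  x=-4.408: |R|=1.09705 >1
  x=-4.211: |R|=1.05139 >1
So |R|<1 on (-4.0000, 0).

z∈(-4.0000,0).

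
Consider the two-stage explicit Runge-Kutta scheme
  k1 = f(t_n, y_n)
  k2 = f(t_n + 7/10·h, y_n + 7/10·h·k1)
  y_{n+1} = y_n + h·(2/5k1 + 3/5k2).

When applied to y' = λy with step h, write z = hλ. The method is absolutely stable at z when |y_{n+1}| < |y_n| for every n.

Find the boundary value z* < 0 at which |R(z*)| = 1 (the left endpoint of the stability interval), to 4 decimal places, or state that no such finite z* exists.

On y'=λy, z=hλ:
  k1=λy_n ⇒ h·k1=z·y_n;  k2=λ(1+7/10z)y_n ⇒ h·k2=z(1+7/10z)y_n
  y_{n+1}/y_n = 1 + 2/5z + 3/5z(1+7/10z) = 1 + z + 21/50z²
  so R(z) = 1 + z + 21/50z².

Find x<0 with |R(x)|<1.
x=-0.84: |R|=0.4564
R=1: x+21/50x²=0 ⇒ x=−50/21=-2.3810; min R=1−1/(4·21/50)=0.4048>−1
Confirm numerically:
  x=-2.257: |R|=0.88250 <1
  x=-1.993: |R|=0.67526 <1
  x=-1.899: |R|=0.61560 <1
  x=-1.199: |R|=0.40479 <1
  x=-2.890: |R|=1.61788 >1
  x=-2.791: |R|=1.48067 >1
Stable set (-2.3810, 0).

left endpoint -2.3810.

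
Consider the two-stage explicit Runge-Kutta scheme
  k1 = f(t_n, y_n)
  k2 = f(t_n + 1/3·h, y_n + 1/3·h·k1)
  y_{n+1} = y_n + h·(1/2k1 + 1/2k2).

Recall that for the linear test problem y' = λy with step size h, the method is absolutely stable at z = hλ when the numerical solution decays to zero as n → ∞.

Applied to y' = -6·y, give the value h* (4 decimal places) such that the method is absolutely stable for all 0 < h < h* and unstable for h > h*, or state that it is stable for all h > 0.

(-6.0000,0); λ=-6 ⇒ h* = (6)/6 = 1.0000.

Set f=λy, z=hλ:
  k1=λy_n ⇒ h·k1=z·y_n;  k2=λ(1+1/3z)y_n ⇒ h·k2=z(1+1/3z)y_n
  y_{n+1}/y_n = 1 + 1/2z + 1/2z(1+1/3z) = 1 + z + 1/6z²
  so R(z) = 1 + z + 1/6z².

Need |R(x)|<1, x<0.
x=-1.39: |R|=0.0680
R=1: x+1/6x²=0 ⇒ x=−6=-6.0000; min R=1−1/(4·1/6)=-0.5000>−1
Confirm numerically:
  x=-5.573: |R|=0.60339 <1
  x=-5.308: |R|=0.38781 <1
  x=-4.852: |R|=0.07165 <1
  x=-6.585: |R|=1.64204 >1
  x=-6.583: |R|=1.63965 >1
  x=-6.167: |R|=1.17165 >1
So |R|<1 on (-6.0000, 0).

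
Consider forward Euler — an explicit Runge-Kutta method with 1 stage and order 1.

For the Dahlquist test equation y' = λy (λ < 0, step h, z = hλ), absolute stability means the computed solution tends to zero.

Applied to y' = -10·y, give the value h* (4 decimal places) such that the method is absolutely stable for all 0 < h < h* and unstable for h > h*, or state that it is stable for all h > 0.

(-2.0000,0); λ=-10 ⇒ h* = 0.2000.

With y'=λy (z=hλ):
  order 1, 1-stage ⇒ R(z)=1+z
  (e.g. R(-0.37)=0.63000, |R|=0.63000)

Need |R(x)|<1, x<0.
x=-0.37: |R|=0.6300
|R(-1.97)|=0.9700 |R(-1.95)|=0.9500 |R(-0.57)|=0.4300
Bisect:
  x_lo=-2.3637 |R|=1.3637  x_hi=-0.1782 |R|=0.8218
  mid=-1.27094 |R|=0.27094 →hi
  mid=-1.81732 |R|=0.81732 →hi
  mid=-2.09051 |R|=1.09051 →lo
  mid=-1.95391 |R|=0.95391 →hi
  mid=-2.02221 |R|=1.02221 →lo
  mid=-1.98806 |R|=0.98806 →hi
  mid=-2.00514 |R|=1.00514 →lo
  mid=-1.99660 |R|=0.99660 →hi
  ...
  [-2.00007,-1.99994] ⇒ x*=-2.0000
Interval (-2.0000, 0).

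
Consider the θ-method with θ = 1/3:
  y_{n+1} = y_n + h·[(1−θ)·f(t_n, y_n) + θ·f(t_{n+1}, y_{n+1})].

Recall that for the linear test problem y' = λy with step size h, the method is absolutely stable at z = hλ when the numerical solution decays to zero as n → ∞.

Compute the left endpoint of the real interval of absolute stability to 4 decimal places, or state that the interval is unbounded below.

left endpoint -6.0000.

Set f=λy, z=hλ:
  y_{n+1} = y_n + z·[2/3·y_n + 1/3·y_{n+1}] ⇒ (1 − 1/3z)y_{n+1} = (1 + 2/3z)y_n
  ⇒ R(z) = (1 + 2/3z)/(1 − 1/3z).

Solve |R(x)|<1 on ℝ⁻.
x=-1.52: |R|=0.0088
R=−1: 1+2/3x = −1+1/3x ⇒ -1/3x=2 ⇒ x=2/(-1/3)=-6.0000
Confirm numerically:
  x=-5.006: |R|=0.87584 <1
  x=-4.881: |R|=0.85801 <1
  x=-4.329: |R|=0.77200 <1
  x=-3.341: |R|=0.58067 <1
  x=-6.149: |R|=1.01629 >1
  x=-6.032: |R|=1.00354 >1
Interval (-6.0000, 0).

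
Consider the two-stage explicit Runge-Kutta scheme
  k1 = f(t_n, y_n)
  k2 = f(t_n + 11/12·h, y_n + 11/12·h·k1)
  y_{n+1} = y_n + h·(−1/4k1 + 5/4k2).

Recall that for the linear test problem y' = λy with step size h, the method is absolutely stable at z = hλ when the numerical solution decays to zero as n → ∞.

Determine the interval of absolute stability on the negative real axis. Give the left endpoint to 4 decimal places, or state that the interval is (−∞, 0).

On y'=λy, z=hλ:
  k1=λy_n ⇒ h·k1=z·y_n;  k2=λ(1+11/12z)y_n ⇒ h·k2=z(1+11/12z)y_n
  y_{n+1}/y_n = 1 − 1/4z + 5/4z(1+11/12z) = 1 + z + 55/48z²
  R(z) = 1 + z + 55/48z².

Solve |R(x)|<1 on ℝ⁻.
x=-0.68: |R|=0.8498
R=1: x+55/48x²=0 ⇒ x=−48/55=-0.8727; min R=1−1/(4·55/48)=0.7818>−1
Confirm numerically:
  x=-0.841: |R|=0.96943 <1
  x=-0.566: |R|=0.80107 <1
  x=-0.509: |R|=0.78786 <1
  x=-0.427: |R|=0.78192 <1
  x=-1.175: |R|=1.40697 >1
  x=-1.011: |R|=1.16018 >1
So |R|<1 on (-0.8727, 0).

(-0.8727, 0).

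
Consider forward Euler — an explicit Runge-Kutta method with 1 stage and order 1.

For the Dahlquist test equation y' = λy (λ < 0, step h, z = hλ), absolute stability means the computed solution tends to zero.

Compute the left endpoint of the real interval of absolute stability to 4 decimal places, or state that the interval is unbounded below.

z* = -2.0000.

Test eqn y'=λy, z=hλ:
  order 1, 1-stage ⇒ R(z)=1+z
  (e.g. R(-1.2)=-0.20000, |R|=0.20000)

Boundary: |R(x)|=1, x<0.
x=-1.2: |R|=0.2000
|R(-1.76)|=0.7600 |R(-1.57)|=0.5700 |R(-1.47)|=0.4700
Bisect:
  x_lo=-2.3234 |R|=1.3234  x_hi=-0.3524 |R|=0.6476
  mid=-1.33791 |R|=0.33791 →hi
  mid=-1.83066 |R|=0.83066 →hi
  mid=-2.07703 |R|=1.07703 →lo
  mid=-1.95384 |R|=0.95384 →hi
  mid=-2.01544 |R|=1.01544 →lo
  mid=-1.98464 |R|=0.98464 →hi
  mid=-2.00004 |R|=1.00004 →lo
  ...
  [-2.00004,-1.99992] ⇒ x*=-2.0000
Interval (-2.0000, 0).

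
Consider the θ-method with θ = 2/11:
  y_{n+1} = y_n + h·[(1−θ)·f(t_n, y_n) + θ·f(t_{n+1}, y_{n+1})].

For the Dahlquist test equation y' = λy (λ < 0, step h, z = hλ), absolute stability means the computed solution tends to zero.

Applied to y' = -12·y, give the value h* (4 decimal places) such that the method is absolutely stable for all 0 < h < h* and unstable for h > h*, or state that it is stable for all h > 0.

(-3.1429,0); λ=-12 ⇒ h* = (22/7)/12 = 0.2619.

Set f=λy, z=hλ:
  y_{n+1} = y_n + z·[9/11·y_n + 2/11·y_{n+1}] ⇒ (1 − 2/11z)y_{n+1} = (1 + 9/11z)y_n
  Hence R(z) = (1 + 9/11z)/(1 − 2/11z).

Boundary: |R(x)|=1, x<0.
x=-1.17: |R|=0.0352
R=−1: 1+9/11x = −1+2/11x ⇒ -7/11x=2 ⇒ x=2/(-7/11)=-3.1429
Confirm numerically:
  x=-2.839: |R|=0.87247 <1
  x=-2.333: |R|=0.63813 <1
  x=-2.046: |R|=0.49125 <1
  x=-3.511: |R|=1.14299 >1
  x=-3.228: |R|=1.03414 >1
So |R|<1 on (-3.1429, 0).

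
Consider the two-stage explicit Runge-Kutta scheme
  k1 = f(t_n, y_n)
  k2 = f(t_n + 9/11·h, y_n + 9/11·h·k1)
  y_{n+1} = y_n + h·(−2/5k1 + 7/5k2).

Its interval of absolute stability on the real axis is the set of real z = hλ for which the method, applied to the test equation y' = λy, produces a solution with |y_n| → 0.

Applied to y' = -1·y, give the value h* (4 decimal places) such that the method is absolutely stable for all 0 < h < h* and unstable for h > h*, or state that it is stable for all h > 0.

On y'=λy, z=hλ:
  k1=λy_n ⇒ h·k1=z·y_n;  k2=λ(1+9/11z)y_n ⇒ h·k2=z(1+9/11z)y_n
  y_{n+1}/y_n = 1 − 2/5z + 7/5z(1+9/11z) = 1 + z + 63/55z²
  ⇒ R(z) = 1 + z + 63/55z².

Need |R(x)|<1, x<0.
x=-1.45: |R|=1.9583
R=1: x+63/55x²=0 ⇒ x=−55/63=-0.8730; min R=1−1/(4·63/55)=0.7817>−1
Confirm numerically:
  x=-0.807: |R|=0.93898 <1
  x=-0.675: |R|=0.84690 <1
  x=-0.644: |R|=0.83106 <1
  x=-1.384: |R|=1.81007 >1
  x=-1.321: |R|=1.67787 >1
  x=-0.917: |R|=1.04620 >1
Stable set (-0.8730, 0).

(-0.8730,0); λ=-1 ⇒ h* = (55/63)/1 = 0.8730.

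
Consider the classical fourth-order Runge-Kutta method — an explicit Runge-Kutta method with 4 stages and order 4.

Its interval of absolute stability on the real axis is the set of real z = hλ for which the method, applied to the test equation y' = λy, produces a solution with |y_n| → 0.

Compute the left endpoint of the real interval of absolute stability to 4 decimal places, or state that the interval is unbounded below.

On y'=λy, z=hλ:
  order 4, 4-stage ⇒ R(z)=1+z+z^2/2+z^3/6+z^4/24
  (e.g. R(-1.53)=0.27185, |R|=0.27185)

Find x<0 with |R(x)|<1.
x=-1.53: |R|=0.2718
|R(-2.07)|=0.3592 |R(-1.87)|=0.2981 |R(-0.69)|=0.5027
Bisect:
  x_lo=-3.2225 |R|=1.8858  x_hi=-0.3114 |R|=0.7324
  mid=-1.76698 |R|=0.28082 →hi
  mid=-2.49476 |R|=0.64333 →hi
  mid=-2.85865 |R|=1.11635 →lo
  mid=-2.67671 |R|=0.84825 →hi
  mid=-2.76768 |R|=0.97376 →hi
  mid=-2.81316 |R|=1.04284 →lo
  mid=-2.79042 |R|=1.00776 →lo
  mid=-2.77905 |R|=0.99063 →hi
  mid=-2.78474 |R|=0.99916 →hi
  mid=-2.78758 |R|=1.00345 →lo
  ...
  [-2.78545,-2.78527] ⇒ x*=-2.7853
Interval (-2.7853, 0).

left endpoint -2.7853.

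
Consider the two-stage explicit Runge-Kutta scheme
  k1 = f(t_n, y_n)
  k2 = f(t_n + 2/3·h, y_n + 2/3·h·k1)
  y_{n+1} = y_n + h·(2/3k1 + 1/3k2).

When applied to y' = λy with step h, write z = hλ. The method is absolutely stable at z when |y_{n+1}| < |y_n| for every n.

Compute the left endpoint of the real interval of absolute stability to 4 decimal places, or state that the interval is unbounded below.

Set f=λy, z=hλ:
  k1=λy_n ⇒ h·k1=z·y_n;  k2=λ(1+2/3z)y_n ⇒ h·k2=z(1+2/3z)y_n
  y_{n+1}/y_n = 1 + 2/3z + 1/3z(1+2/3z) = 1 + z + 2/9z²
  R(z) = 1 + z + 2/9z².

Need |R(x)|<1, x<0.
x=-1.7: |R|=0.0578
R=1: x+2/9x²=0 ⇒ x=−9/2=-4.5000; min R=1−1/(4·2/9)=-0.1250>−1
Confirm numerically:
  x=-4.184: |R|=0.70619 <1
  x=-3.454: |R|=0.19714 <1
  x=-2.983: |R|=0.00560 <1
  x=-4.988: |R|=1.54092 >1
  x=-4.832: |R|=1.35649 >1
  x=-4.610: |R|=1.11269 >1
So |R|<1 on (-4.5000, 0).

left endpoint -4.5000.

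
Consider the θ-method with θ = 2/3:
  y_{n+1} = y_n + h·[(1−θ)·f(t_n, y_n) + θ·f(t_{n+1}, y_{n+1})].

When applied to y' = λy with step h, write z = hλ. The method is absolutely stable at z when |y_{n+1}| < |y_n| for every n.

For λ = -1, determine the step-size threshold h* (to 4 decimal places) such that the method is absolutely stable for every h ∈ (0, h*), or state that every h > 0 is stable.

interval (−∞, 0). Any h>0 works for λ=-1.

Test eqn y'=λy, z=hλ:
  y_{n+1} = y_n + z·[1/3·y_n + 2/3·y_{n+1}] ⇒ (1 − 2/3z)y_{n+1} = (1 + 1/3z)y_n
  ⇒ R(z) = (1 + 1/3z)/(1 − 2/3z).

Solve |R(x)|<1 on ℝ⁻.
x=-0.44: |R|=0.6598
x=-2: |R|=0.1429
x=-10: |R|=0.3043
x=-100: |R|=0.4778
θ=2/3≥1/2 ⇒ |1+1/3x|<|1−2/3x| ∀x<0 ⇒ interval (−∞,0).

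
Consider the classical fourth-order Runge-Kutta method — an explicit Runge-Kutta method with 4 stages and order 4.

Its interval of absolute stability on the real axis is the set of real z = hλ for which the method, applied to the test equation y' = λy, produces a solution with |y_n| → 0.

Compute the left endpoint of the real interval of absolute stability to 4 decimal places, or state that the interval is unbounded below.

With y'=λy (z=hλ):
  order 4, 4-stage ⇒ R(z)=1+z+z^2/2+z^3/6+z^4/24
  (e.g. R(-1.47)=0.27559, |R|=0.27559)

Find x<0 with |R(x)|<1.
x=-1.47: |R|=0.2756
|R(-1.47)|=0.2756 |R(-1.24)|=0.3095 |R(-0.71)|=0.4930
Bisect:
  x_lo=-3.3365 |R|=2.2027  x_hi=-0.3234 |R|=0.7237
  mid=-1.82995 |R|=0.29032 →hi
  mid=-2.58321 |R|=0.73568 →hi
  mid=-2.95983 |R|=1.29666 →lo
  mid=-2.77152 |R|=0.97943 →hi
  mid=-2.86568 |R|=1.12811 →lo
  mid=-2.81860 |R|=1.05139 →lo
  mid=-2.79506 |R|=1.01482 →lo
  ...
  [-2.78531,-2.78513] ⇒ x*=-2.7853
Interval (-2.7853, 0).

left endpoint -2.7853.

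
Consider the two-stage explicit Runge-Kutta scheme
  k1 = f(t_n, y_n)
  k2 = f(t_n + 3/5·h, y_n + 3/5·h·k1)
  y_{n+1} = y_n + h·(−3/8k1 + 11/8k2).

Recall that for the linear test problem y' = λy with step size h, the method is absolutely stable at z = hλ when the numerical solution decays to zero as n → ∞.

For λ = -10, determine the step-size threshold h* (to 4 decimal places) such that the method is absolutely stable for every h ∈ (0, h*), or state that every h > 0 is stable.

(-1.2121,0); λ=-10 ⇒ h* = (40/33)/10 = 0.1212.

Set f=λy, z=hλ:
  k1=λy_n ⇒ h·k1=z·y_n;  k2=λ(1+3/5z)y_n ⇒ h·k2=z(1+3/5z)y_n
  y_{n+1}/y_n = 1 − 3/8z + 11/8z(1+3/5z) = 1 + z + 33/40z²
  R(z) = 1 + z + 33/40z².

Need |R(x)|<1, x<0.
x=-1.75: |R|=1.7766
R=1: x+33/40x²=0 ⇒ x=−40/33=-1.2121; min R=1−1/(4·33/40)=0.6970>−1
Confirm numerically:
  x=-0.862: |R|=0.75101 <1
  x=-0.788: |R|=0.72428 <1
  x=-0.560: |R|=0.69872 <1
  x=-1.597: |R|=1.50709 >1
  x=-1.517: |R|=1.38156 >1
  x=-1.462: |R|=1.30139 >1
Interval (-1.2121, 0).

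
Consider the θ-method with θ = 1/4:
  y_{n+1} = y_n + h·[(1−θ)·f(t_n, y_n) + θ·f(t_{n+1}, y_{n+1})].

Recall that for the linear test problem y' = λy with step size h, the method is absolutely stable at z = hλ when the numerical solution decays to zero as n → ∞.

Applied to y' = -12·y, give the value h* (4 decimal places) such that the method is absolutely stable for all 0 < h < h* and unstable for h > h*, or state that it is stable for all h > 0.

(-4.0000,0); λ=-12 ⇒ h* = (4)/12 = 0.3333.

Test eqn y'=λy, z=hλ:
  y_{n+1} = y_n + z·[3/4·y_n + 1/4·y_{n+1}] ⇒ (1 − 1/4z)y_{n+1} = (1 + 3/4z)y_n
  so R(z) = (1 + 3/4z)/(1 − 1/4z).

Find x<0 with |R(x)|<1.
x=-1.05: |R|=0.1683
R=−1: 1+3/4x = −1+1/4x ⇒ -1/2x=2 ⇒ x=2/(-1/2)=-4.0000
Confirm numerically:
  x=-3.410: |R|=0.84076 <1
  x=-3.115: |R|=0.75123 <1
  x=-2.913: |R|=0.68552 <1
  x=-4.588: |R|=1.13694 >1
  x=-4.557: |R|=1.13019 >1
  x=-4.113: |R|=1.02786 >1
Stable set (-4.0000, 0).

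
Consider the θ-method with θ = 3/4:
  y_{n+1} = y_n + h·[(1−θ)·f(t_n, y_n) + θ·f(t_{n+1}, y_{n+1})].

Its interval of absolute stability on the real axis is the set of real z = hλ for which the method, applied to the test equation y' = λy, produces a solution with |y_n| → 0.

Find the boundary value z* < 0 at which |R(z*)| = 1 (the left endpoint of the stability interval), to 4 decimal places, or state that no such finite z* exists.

Test eqn y'=λy, z=hλ:
  y_{n+1} = y_n + z·[1/4·y_n + 3/4·y_{n+1}] ⇒ (1 − 3/4z)y_{n+1} = (1 + 1/4z)y_n
  Hence R(z) = (1 + 1/4z)/(1 − 3/4z).

Need |R(x)|<1, x<0.
x=-1.64: |R|=0.2646
x=-2: |R|=0.2000
x=-10: |R|=0.1765
x=-100: |R|=0.3158
θ=3/4≥1/2 ⇒ |1+1/4x|<|1−3/4x| ∀x<0 ⇒ interval (−∞,0).

(−∞, 0) — no finite endpoint.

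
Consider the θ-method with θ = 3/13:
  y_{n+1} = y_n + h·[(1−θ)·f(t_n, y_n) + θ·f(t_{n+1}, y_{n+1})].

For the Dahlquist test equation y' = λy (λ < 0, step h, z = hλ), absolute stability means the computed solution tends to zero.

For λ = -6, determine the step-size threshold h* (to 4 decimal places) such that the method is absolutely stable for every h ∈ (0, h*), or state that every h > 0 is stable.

(-3.7143,0); λ=-6 ⇒ h* = (26/7)/6 = 0.6190.

On y'=λy, z=hλ:
  y_{n+1} = y_n + z·[10/13·y_n + 3/13·y_{n+1}] ⇒ (1 − 3/13z)y_{n+1} = (1 + 10/13z)y_n
  so R(z) = (1 + 10/13z)/(1 − 3/13z).

Need |R(x)|<1, x<0.
x=-0.4: |R|=0.6338
R=−1: 1+10/13x = −1+3/13x ⇒ -7/13x=2 ⇒ x=2/(-7/13)=-3.7143
Confirm numerically:
  x=-3.414: |R|=0.90956 <1
  x=-2.792: |R|=0.69798 <1
  x=-1.954: |R|=0.34673 <1
  x=-4.274: |R|=1.15173 >1
  x=-4.195: |R|=1.13152 >1
So |R|<1 on (-3.7143, 0).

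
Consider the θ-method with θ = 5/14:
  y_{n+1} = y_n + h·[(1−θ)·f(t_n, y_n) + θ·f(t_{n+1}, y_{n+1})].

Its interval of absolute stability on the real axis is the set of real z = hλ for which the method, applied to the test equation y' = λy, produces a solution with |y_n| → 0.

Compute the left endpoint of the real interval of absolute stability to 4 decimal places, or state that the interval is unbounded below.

z* = -7.0000.

Set f=λy, z=hλ:
  y_{n+1} = y_n + z·[9/14·y_n + 5/14·y_{n+1}] ⇒ (1 − 5/14z)y_{n+1} = (1 + 9/14z)y_n
  so R(z) = (1 + 9/14z)/(1 − 5/14z).

Boundary: |R(x)|=1, x<0.
x=-0.79: |R|=0.3838
R=−1: 1+9/14x = −1+5/14x ⇒ -2/7x=2 ⇒ x=2/(-2/7)=-7.0000
Confirm numerically:
  x=-6.628: |R|=0.96843 <1
  x=-5.268: |R|=0.82826 <1
  x=-4.051: |R|=0.65564 <1
  x=-3.336: |R|=0.52229 <1
  x=-7.339: |R|=1.02675 >1
  x=-7.302: |R|=1.02392 >1
  x=-7.212: |R|=1.01694 >1
So |R|<1 on (-7.0000, 0).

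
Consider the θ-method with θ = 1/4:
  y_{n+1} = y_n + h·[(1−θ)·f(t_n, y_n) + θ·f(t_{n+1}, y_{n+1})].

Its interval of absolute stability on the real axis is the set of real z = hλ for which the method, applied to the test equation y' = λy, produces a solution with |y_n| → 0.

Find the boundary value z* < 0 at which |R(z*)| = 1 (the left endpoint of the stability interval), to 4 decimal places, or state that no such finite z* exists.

left endpoint -4.0000.

Test eqn y'=λy, z=hλ:
  y_{n+1} = y_n + z·[3/4·y_n + 1/4·y_{n+1}] ⇒ (1 − 1/4z)y_{n+1} = (1 + 3/4z)y_n
  R(z) = (1 + 3/4z)/(1 − 1/4z).

Boundary: |R(x)|=1, x<0.
x=-0.81: |R|=0.3264
R=−1: 1+3/4x = −1+1/4x ⇒ -1/2x=2 ⇒ x=2/(-1/2)=-4.0000
Confirm numerically:
  x=-3.344: |R|=0.82135 <1
  x=-2.740: |R|=0.62611 <1
  x=-2.090: |R|=0.37274 <1
  x=-2.018: |R|=0.34131 <1
  x=-4.508: |R|=1.11942 >1
  x=-4.300: |R|=1.07229 >1
  x=-4.197: |R|=1.04807 >1
Stable set (-4.0000, 0).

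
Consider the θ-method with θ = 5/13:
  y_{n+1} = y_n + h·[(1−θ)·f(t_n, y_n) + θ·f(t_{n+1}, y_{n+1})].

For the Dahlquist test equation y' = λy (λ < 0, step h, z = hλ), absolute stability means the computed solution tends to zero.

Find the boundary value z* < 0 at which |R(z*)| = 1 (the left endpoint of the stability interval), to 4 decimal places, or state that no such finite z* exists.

On y'=λy, z=hλ:
  y_{n+1} = y_n + z·[8/13·y_n + 5/13·y_{n+1}] ⇒ (1 − 5/13z)y_{n+1} = (1 + 8/13z)y_n
  R(z) = (1 + 8/13z)/(1 − 5/13z).

Find x<0 with |R(x)|<1.
x=-0.51: |R|=0.5736
R=−1: 1+8/13x = −1+5/13x ⇒ -3/13x=2 ⇒ x=2/(-3/13)=-8.6667
Confirm numerically:
  x=-8.046: |R|=0.96502 <1
  x=-7.718: |R|=0.94483 <1
  x=-6.771: |R|=0.87863 <1
  x=-5.815: |R|=0.79667 <1
  x=-9.132: |R|=1.02380 >1
  x=-8.888: |R|=1.01156 >1
  x=-8.828: |R|=1.00847 >1
Interval (-8.6667, 0).

z* = -8.6667.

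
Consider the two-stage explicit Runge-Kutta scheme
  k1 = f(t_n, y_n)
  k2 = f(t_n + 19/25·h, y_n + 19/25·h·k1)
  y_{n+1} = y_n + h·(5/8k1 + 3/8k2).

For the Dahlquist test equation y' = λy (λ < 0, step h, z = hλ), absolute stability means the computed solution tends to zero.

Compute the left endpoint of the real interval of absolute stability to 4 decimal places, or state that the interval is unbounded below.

Set f=λy, z=hλ:
  k1=λy_n ⇒ h·k1=z·y_n;  k2=λ(1+19/25z)y_n ⇒ h·k2=z(1+19/25z)y_n
  y_{n+1}/y_n = 1 + 5/8z + 3/8z(1+19/25z) = 1 + z + 57/200z²
  ⇒ R(z) = 1 + z + 57/200z².

Solve |R(x)|<1 on ℝ⁻.
x=-1.28: |R|=0.1869
R=1: x+57/200x²=0 ⇒ x=−200/57=-3.5088; min R=1−1/(4·57/200)=0.1228>−1
Confirm numerically:
  x=-2.854: |R|=0.46742 <1
  x=-2.729: |R|=0.39352 <1
  x=-1.761: |R|=0.12282 <1
  x=-3.930: |R|=1.47180 >1
  x=-3.691: |R|=1.19169 >1
  x=-3.625: |R|=1.12008 >1
Stable set (-3.5088, 0).

z* = -3.5088.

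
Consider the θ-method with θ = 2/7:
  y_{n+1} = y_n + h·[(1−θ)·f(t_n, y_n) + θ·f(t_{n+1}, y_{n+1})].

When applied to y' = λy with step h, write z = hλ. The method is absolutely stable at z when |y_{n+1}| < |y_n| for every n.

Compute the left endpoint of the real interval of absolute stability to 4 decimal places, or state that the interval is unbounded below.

On y'=λy, z=hλ:
  y_{n+1} = y_n + z·[5/7·y_n + 2/7·y_{n+1}] ⇒ (1 − 2/7z)y_{n+1} = (1 + 5/7z)y_n
  Hence R(z) = (1 + 5/7z)/(1 − 2/7z).

Find x<0 with |R(x)|<1.
x=-1.25: |R|=0.0789
R=−1: 1+5/7x = −1+2/7x ⇒ -3/7x=2 ⇒ x=2/(-3/7)=-4.6667
Confirm numerically:
  x=-4.581: |R|=0.98410 <1
  x=-4.022: |R|=0.87144 <1
  x=-3.811: |R|=0.82444 <1
  x=-5.201: |R|=1.09212 >1
  x=-5.063: |R|=1.06943 >1
  x=-4.695: |R|=1.00519 >1
So |R|<1 on (-4.6667, 0).

left endpoint -4.6667.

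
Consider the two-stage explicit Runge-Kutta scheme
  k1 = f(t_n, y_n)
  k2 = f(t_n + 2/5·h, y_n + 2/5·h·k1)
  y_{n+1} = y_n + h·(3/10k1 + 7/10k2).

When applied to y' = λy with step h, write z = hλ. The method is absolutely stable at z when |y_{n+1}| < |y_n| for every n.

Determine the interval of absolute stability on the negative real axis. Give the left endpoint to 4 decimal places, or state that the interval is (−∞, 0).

Test eqn y'=λy, z=hλ:
  k1=λy_n ⇒ h·k1=z·y_n;  k2=λ(1+2/5z)y_n ⇒ h·k2=z(1+2/5z)y_n
  y_{n+1}/y_n = 1 + 3/10z + 7/10z(1+2/5z) = 1 + z + 7/25z²
  R(z) = 1 + z + 7/25z².

Need |R(x)|<1, x<0.
x=-0.68: |R|=0.4495
R=1: x+7/25x²=0 ⇒ x=−25/7=-3.5714; min R=1−1/(4·7/25)=0.1071>−1
Confirm numerically:
  x=-3.022: |R|=0.53510 <1
  x=-1.844: |R|=0.10809 <1
  x=-1.478: |R|=0.13366 <1
  x=-1.445: |R|=0.13965 <1
  x=-3.993: |R|=1.47133 >1
  x=-3.803: |R|=1.24659 >1
Interval (-3.5714, 0).

z∈(-3.5714,0).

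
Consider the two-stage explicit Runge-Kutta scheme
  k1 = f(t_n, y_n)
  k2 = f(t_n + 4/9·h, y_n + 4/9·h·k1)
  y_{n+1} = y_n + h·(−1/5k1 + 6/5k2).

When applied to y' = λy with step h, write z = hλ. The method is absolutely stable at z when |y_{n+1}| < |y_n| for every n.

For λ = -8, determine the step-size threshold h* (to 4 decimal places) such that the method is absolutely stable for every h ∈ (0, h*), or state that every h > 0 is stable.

(-1.8750,0); λ=-8 ⇒ h* = (15/8)/8 = 0.2344.

With y'=λy (z=hλ):
  k1=λy_n ⇒ h·k1=z·y_n;  k2=λ(1+4/9z)y_n ⇒ h·k2=z(1+4/9z)y_n
  y_{n+1}/y_n = 1 − 1/5z + 6/5z(1+4/9z) = 1 + z + 8/15z²
  ⇒ R(z) = 1 + z + 8/15z².

Find x<0 with |R(x)|<1.
x=-1.44: |R|=0.6659
R=1: x+8/15x²=0 ⇒ x=−15/8=-1.8750; min R=1−1/(4·8/15)=0.5312>−1
Confirm numerically:
  x=-1.739: |R|=0.87386 <1
  x=-1.707: |R|=0.84705 <1
  x=-1.662: |R|=0.81120 <1
  x=-1.043: |R|=0.53719 <1
  x=-2.364: |R|=1.61653 >1
  x=-2.005: |R|=1.13901 >1
Interval (-1.8750, 0).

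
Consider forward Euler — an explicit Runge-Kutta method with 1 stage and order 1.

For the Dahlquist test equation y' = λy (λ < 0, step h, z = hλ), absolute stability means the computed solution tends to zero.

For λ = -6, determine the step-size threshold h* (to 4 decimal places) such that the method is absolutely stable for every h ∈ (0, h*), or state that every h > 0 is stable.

Set f=λy, z=hλ:
  order 1, 1-stage ⇒ R(z)=1+z
  (e.g. R(-1.38)=-0.38000, |R|=0.38000)

Find x<0 with |R(x)|<1.
x=-1.38: |R|=0.3800
|R(-2.21)|=1.2100 |R(-1.59)|=0.5900 |R(-1.44)|=0.4400
Bisect:
  x_lo=-2.4131 |R|=1.4131  x_hi=-0.2919 |R|=0.7081
  mid=-1.35249 |R|=0.35249 →hi
  mid=-1.88278 |R|=0.88278 →hi
  mid=-2.14793 |R|=1.14793 →lo
  mid=-2.01535 |R|=1.01535 →lo
  mid=-1.94907 |R|=0.94907 →hi
  mid=-1.98221 |R|=0.98221 →hi
  mid=-1.99878 |R|=0.99878 →hi
  mid=-2.00707 |R|=1.00707 →lo
  mid=-2.00293 |R|=1.00293 →lo
  mid=-2.00085 |R|=1.00085 →lo
  ...
  [-2.00008,-1.99995] ⇒ x*=-2.0000
So |R|<1 on (-2.0000, 0).

(-2.0000,0); λ=-6 ⇒ h* = 0.3333.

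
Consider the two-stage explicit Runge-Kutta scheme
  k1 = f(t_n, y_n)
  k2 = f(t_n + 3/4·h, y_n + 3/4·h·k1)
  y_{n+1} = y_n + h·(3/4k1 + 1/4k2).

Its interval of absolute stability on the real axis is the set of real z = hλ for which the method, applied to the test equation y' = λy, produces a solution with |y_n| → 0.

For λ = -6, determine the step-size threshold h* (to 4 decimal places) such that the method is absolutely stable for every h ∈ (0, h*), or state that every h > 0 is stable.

(-5.3333,0); λ=-6 ⇒ h* = (16/3)/6 = 0.8889.

Set f=λy, z=hλ:
  k1=λy_n ⇒ h·k1=z·y_n;  k2=λ(1+3/4z)y_n ⇒ h·k2=z(1+3/4z)y_n
  y_{n+1}/y_n = 1 + 3/4z + 1/4z(1+3/4z) = 1 + z + 3/16z²
  R(z) = 1 + z + 3/16z².

Find x<0 with |R(x)|<1.
x=-0.49: |R|=0.5550
R=1: x+3/16x²=0 ⇒ x=−16/3=-5.3333; min R=1−1/(4·3/16)=-0.3333>−1
Confirm numerically:
  x=-4.068: |R|=0.03487 <1
  x=-3.383: |R|=0.23712 <1
  x=-2.765: |R|=0.33152 <1
  x=-2.383: |R|=0.31825 <1
  x=-5.462: |R|=1.13177 >1
  x=-5.437: |R|=1.10568 >1
Stable set (-5.3333, 0).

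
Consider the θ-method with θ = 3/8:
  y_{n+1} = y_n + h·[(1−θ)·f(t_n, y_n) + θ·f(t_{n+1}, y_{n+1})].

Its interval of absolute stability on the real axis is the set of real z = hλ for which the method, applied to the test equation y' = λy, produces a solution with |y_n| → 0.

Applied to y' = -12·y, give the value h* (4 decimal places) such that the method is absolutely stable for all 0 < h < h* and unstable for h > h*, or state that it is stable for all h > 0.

With y'=λy (z=hλ):
  y_{n+1} = y_n + z·[5/8·y_n + 3/8·y_{n+1}] ⇒ (1 − 3/8z)y_{n+1} = (1 + 5/8z)y_n
  Hence R(z) = (1 + 5/8z)/(1 − 3/8z).

Need |R(x)|<1, x<0.
x=-1.3: |R|=0.1261
R=−1: 1+5/8x = −1+3/8x ⇒ -1/4x=2 ⇒ x=2/(-1/4)=-8.0000
Confirm numerically:
  x=-5.975: |R|=0.84378 <1
  x=-4.024: |R|=0.60383 <1
  x=-3.607: |R|=0.53318 <1
  x=-8.452: |R|=1.02710 >1
  x=-8.306: |R|=1.01859 >1
So |R|<1 on (-8.0000, 0).

(-8.0000,0); λ=-12 ⇒ h* = (8)/12 = 0.6667.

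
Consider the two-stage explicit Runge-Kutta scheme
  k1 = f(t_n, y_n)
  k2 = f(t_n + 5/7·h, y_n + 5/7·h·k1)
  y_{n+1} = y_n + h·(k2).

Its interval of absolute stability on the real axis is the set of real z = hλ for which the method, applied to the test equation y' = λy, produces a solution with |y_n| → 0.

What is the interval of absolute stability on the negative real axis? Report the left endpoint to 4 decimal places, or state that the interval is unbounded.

On y'=λy, z=hλ:
  k1=λy_n ⇒ h·k1=z·y_n;  k2=λ(1+5/7z)y_n ⇒ h·k2=z(1+5/7z)y_n
  y_{n+1}/y_n = 1 + z(1+5/7z) = 1 + z + 5/7z²
  so R(z) = 1 + z + 5/7z².

Solve |R(x)|<1 on ℝ⁻.
x=-1.62: |R|=1.2546
R=1: x+5/7x²=0 ⇒ x=−7/5=-1.4000; min R=1−1/(4·5/7)=0.6500>−1
Confirm numerically:
  x=-1.268: |R|=0.88045 <1
  x=-0.933: |R|=0.68878 <1
  x=-0.826: |R|=0.66134 <1
  x=-0.808: |R|=0.65833 <1
  x=-1.816: |R|=1.53961 >1
  x=-1.674: |R|=1.32763 >1
Interval (-1.4000, 0).

z∈(-1.4000,0).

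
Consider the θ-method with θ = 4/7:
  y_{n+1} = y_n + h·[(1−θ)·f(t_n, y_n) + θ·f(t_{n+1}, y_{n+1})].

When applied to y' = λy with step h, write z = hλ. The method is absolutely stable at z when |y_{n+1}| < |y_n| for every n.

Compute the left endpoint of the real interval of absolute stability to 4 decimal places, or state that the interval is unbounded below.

Set f=λy, z=hλ:
  y_{n+1} = y_n + z·[3/7·y_n + 4/7·y_{n+1}] ⇒ (1 − 4/7z)y_{n+1} = (1 + 3/7z)y_n
  R(z) = (1 + 3/7z)/(1 − 4/7z).

Solve |R(x)|<1 on ℝ⁻.
x=-0.93: |R|=0.3927
x=-2: |R|=0.0667
x=-10: |R|=0.4894
x=-100: |R|=0.7199
θ=4/7≥1/2 ⇒ |1+3/7x|<|1−4/7x| ∀x<0 ⇒ unbounded interval.

unbounded; (−∞, 0).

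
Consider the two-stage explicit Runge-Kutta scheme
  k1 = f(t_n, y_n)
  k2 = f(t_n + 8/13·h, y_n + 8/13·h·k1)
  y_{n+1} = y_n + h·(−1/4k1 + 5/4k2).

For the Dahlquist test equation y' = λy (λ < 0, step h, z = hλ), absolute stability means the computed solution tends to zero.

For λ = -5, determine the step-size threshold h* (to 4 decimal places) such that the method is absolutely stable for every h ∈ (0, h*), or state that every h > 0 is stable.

Test eqn y'=λy, z=hλ:
  k1=λy_n ⇒ h·k1=z·y_n;  k2=λ(1+8/13z)y_n ⇒ h·k2=z(1+8/13z)y_n
  y_{n+1}/y_n = 1 − 1/4z + 5/4z(1+8/13z) = 1 + z + 10/13z²
  so R(z) = 1 + z + 10/13z².

Need |R(x)|<1, x<0.
x=-1.54: |R|=1.2843
R=1: x+10/13x²=0 ⇒ x=−13/10=-1.3000; min R=1−1/(4·10/13)=0.6750>−1
Confirm numerically:
  x=-1.123: |R|=0.84710 <1
  x=-1.026: |R|=0.78375 <1
  x=-0.548: |R|=0.68300 <1
  x=-1.863: |R|=1.80682 >1
  x=-1.737: |R|=1.58390 >1
  x=-1.440: |R|=1.15508 >1
Interval (-1.3000, 0).

(-1.3000,0); λ=-5 ⇒ h* = (13/10)/5 = 0.2600.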